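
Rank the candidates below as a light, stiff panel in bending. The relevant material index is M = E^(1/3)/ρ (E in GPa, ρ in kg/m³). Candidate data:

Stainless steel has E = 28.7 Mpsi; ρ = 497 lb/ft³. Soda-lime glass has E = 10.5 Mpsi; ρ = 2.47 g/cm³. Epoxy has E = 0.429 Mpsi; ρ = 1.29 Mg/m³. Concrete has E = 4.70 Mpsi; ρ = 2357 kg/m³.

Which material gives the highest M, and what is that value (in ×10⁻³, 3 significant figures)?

Normalizing units and computing the index:
  stainless steel: E = 197.9 GPa, ρ = 7961 kg/m³
  soda-lime glass: E = 72.39 GPa, ρ = 2470 kg/m³
  epoxy: E = 2.958 GPa, ρ = 1290 kg/m³
  concrete: E = 32.41 GPa, ρ = 2357 kg/m³
  soda-lime glass: M = 1.69×10⁻³
  concrete: M = 1.35×10⁻³
  epoxy: M = 1.11×10⁻³
  stainless steel: M = 0.732×10⁻³
Soda-lime glass has the largest M.

soda-lime glass, M = 1.69×10⁻³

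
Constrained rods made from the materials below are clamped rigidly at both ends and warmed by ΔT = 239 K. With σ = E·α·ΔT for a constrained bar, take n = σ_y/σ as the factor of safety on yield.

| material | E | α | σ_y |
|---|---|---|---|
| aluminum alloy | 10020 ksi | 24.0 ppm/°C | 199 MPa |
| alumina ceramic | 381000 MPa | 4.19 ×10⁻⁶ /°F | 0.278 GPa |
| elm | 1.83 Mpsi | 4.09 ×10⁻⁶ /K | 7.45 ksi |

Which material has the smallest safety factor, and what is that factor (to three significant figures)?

alumina ceramic, n = 0.405

Per material, after unit conversion:
  aluminum alloy: E = 69.09, α = 24.0, σ_y = 199.0 → σ = 396 MPa, n = 0.502
  alumina ceramic: E = 381.0, α = 7.54, σ_y = 278.0 → σ = 687 MPa, n = 0.405
  elm: E = 12.62, α = 4.09, σ_y = 51.37 → σ = 12.3 MPa, n = 4.16
Smallest n: alumina ceramic with n = 0.405.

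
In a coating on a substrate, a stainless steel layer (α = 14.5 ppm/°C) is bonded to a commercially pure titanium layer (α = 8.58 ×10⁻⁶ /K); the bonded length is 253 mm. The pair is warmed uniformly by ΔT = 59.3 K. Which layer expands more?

stainless steel

α(stainless steel) = 14.5×10⁻⁶/K vs α(commercially pure titanium) = 8.58×10⁻⁶/K.
Higher α expands more for the same ΔT: stainless steel.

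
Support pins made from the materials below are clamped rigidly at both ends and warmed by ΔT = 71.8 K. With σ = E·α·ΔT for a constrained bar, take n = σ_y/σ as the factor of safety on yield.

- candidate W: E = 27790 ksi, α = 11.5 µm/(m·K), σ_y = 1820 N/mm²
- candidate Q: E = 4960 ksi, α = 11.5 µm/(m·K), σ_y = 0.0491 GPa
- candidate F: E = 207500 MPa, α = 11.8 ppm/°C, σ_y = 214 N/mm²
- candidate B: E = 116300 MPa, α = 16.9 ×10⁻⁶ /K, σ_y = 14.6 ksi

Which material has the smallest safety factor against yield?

candidate B

Converting E to GPa, α to ×10⁻⁶/K, σ_y to MPa, then σ and n for each:
  candidate W: E = 191.6, α = 11.5, σ_y = 1820 → σ = 158 MPa, n = 11.5
  candidate Q: E = 34.20, α = 11.5, σ_y = 49.10 → σ = 28.2 MPa, n = 1.74
  candidate F: E = 207.5, α = 11.8, σ_y = 214.0 → σ = 176 MPa, n = 1.22
  candidate B: E = 116.3, α = 16.9, σ_y = 100.7 → σ = 141 MPa, n = 0.713
Smallest n: candidate B with n = 0.713.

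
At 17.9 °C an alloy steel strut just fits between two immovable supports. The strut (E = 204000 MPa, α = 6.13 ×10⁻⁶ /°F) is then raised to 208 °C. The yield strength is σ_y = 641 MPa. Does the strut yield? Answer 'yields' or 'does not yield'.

does not yield

E = 204000 MPa = 204.0 GPa.
α = 6.13×10⁻⁶/°F × 9/5 = 11.0×10⁻⁶/K.
ΔT = 190.1 K. Constrained thermal stress σ = E·α·ΔT = 204.0×10³ MPa × 11.0×10⁻⁶ × 190.1 = 428 MPa (compressive).
Compare to σ_y = 641 MPa: σ < σ_y, so it does not yield.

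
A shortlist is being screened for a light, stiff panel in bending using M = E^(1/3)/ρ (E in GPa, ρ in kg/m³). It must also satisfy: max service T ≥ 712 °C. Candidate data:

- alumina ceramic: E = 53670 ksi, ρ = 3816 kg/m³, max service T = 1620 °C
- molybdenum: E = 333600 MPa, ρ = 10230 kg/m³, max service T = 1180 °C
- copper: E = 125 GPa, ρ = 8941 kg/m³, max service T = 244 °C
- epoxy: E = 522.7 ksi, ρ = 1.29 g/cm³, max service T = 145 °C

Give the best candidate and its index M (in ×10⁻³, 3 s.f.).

Screen on constraints: max service T ≥ 712 °C. Survivors: alumina ceramic, molybdenum.
In SI units:
  alumina ceramic: E = 370.0 GPa, ρ = 3816 kg/m³
  molybdenum: E = 333.6 GPa, ρ = 10230 kg/m³
  alumina ceramic: M = 1.88×10⁻³
  molybdenum: M = 0.678×10⁻³
Alumina ceramic ranks first.

alumina ceramic, M = 1.88×10⁻³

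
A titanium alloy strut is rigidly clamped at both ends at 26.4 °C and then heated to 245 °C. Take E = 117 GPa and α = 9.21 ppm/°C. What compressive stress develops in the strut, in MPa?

236 MPa

ΔT = 218.6 K. Constrained thermal stress σ = E·α·ΔT = 117.0×10³ MPa × 9.21×10⁻⁶ × 218.6 = 236 MPa (compressive).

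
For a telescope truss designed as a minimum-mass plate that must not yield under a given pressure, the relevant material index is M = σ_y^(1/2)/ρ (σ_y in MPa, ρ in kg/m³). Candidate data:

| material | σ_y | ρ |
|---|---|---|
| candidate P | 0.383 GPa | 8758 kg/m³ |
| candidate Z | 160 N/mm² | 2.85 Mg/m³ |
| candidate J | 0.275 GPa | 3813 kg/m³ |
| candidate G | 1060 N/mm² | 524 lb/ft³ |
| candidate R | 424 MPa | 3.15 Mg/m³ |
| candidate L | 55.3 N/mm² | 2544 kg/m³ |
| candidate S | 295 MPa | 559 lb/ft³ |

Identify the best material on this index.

candidate R

In SI units:
  candidate P: σ_y = 383.0 MPa, ρ = 8758 kg/m³
  candidate Z: σ_y = 160.0 MPa, ρ = 2850 kg/m³
  candidate J: σ_y = 275.0 MPa, ρ = 3813 kg/m³
  candidate G: σ_y = 1060 MPa, ρ = 8394 kg/m³
  candidate R: σ_y = 424.0 MPa, ρ = 3150 kg/m³
  candidate L: σ_y = 55.30 MPa, ρ = 2544 kg/m³
  candidate S: σ_y = 295.0 MPa, ρ = 8954 kg/m³
  candidate R: M = 6.54×10⁻³
  candidate Z: M = 4.44×10⁻³
  candidate J: M = 4.35×10⁻³
  candidate G: M = 3.88×10⁻³
  candidate L: M = 2.92×10⁻³
  candidate P: M = 2.23×10⁻³
  candidate S: M = 1.92×10⁻³
The maximum is for candidate R.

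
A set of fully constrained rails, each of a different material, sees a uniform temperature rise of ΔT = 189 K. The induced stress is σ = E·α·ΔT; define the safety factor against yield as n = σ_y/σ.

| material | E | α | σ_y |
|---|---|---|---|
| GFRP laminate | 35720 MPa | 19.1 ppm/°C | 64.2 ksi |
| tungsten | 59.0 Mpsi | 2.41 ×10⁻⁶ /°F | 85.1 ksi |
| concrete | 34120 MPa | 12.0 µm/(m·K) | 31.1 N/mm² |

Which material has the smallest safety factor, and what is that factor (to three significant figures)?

In consistent units (E in GPa, α in ×10⁻⁶/K, σ_y in MPa):
  GFRP laminate: E = 35.72, α = 19.1, σ_y = 442.6 → σ = 129 MPa, n = 3.43
  tungsten: E = 406.8, α = 4.34, σ_y = 586.7 → σ = 334 MPa, n = 1.76
  concrete: E = 34.12, α = 12.0, σ_y = 31.10 → σ = 77.4 MPa, n = 0.402
Smallest n: concrete with n = 0.402.

concrete, n = 0.402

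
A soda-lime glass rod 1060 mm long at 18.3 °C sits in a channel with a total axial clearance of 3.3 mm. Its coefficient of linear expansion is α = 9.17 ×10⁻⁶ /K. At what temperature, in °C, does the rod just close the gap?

α·L₀·ΔT = 3.3 mm ⇒ ΔT = 3.3 / (9.17×10⁻⁶ × 1060.0) = 339.5 K.
T = 18.3 + 339.5 = 357.8 °C.

358 °C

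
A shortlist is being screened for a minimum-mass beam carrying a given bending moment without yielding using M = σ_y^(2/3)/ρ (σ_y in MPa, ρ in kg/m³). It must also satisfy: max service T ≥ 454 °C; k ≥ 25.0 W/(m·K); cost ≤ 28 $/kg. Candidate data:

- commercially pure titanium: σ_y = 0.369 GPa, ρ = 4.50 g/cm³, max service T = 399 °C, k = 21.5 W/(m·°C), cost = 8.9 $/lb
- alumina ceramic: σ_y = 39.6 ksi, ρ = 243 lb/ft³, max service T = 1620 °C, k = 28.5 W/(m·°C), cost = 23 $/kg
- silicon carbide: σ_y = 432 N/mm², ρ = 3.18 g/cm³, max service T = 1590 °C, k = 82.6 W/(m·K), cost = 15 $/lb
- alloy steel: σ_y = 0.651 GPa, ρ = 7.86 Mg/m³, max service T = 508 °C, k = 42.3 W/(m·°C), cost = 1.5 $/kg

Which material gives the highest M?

Screen on constraints: max service T ≥ 454 °C; k ≥ 25.0 W/(m·K); cost ≤ 28 $/kg. Survivors: alumina ceramic, alloy steel.
Putting every candidate on a common basis:
  alumina ceramic: σ_y = 273.0 MPa, ρ = 3892 kg/m³
  alloy steel: σ_y = 651.0 MPa, ρ = 7860 kg/m³
  alumina ceramic: M = 10.8×10⁻³
  alloy steel: M = 9.56×10⁻³
Alumina ceramic has the largest M.

alumina ceramic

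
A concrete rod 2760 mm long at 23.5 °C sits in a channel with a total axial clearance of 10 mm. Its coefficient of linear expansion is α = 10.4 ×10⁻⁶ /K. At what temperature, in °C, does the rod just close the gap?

372 °C

α·L₀·ΔT = 10.0 mm ⇒ ΔT = 10.0 / (10.4×10⁻⁶ × 2760.0) = 348.4 K.
T = 23.5 + 348.4 = 371.9 °C.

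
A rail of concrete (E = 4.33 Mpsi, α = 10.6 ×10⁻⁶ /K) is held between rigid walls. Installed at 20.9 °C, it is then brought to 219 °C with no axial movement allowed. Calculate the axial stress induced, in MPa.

62.7 MPa

E = 4.33 Mpsi = 29.85 GPa.
ΔT = 198.1 K. Constrained thermal stress σ = E·α·ΔT = 29.85×10³ MPa × 10.6×10⁻⁶ × 198.1 = 62.7 MPa (compressive).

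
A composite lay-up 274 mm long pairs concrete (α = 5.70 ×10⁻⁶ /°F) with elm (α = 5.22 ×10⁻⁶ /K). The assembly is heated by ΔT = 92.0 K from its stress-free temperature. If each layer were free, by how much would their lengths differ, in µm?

concrete: α = 5.70×10⁻⁶/°F × 9/5 = 10.3×10⁻⁶/K.
Δα = |10.3 − 5.22|×10⁻⁶/K = 5.04×10⁻⁶/K.
ΔL_mismatch = Δα·L·ΔT = 5.04×10⁻⁶ × 274.0 mm × 92.0 K = 127 µm.

127 µm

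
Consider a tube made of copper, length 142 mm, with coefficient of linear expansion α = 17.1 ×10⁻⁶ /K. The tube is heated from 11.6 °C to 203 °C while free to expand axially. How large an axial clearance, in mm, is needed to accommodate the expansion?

ΔT = 203 − 11.6 = 191.4 K.
ΔL = α·L₀·ΔT = 17.1×10⁻⁶ × 142 mm × 191.4 K = 0.465 mm.

0.465 mm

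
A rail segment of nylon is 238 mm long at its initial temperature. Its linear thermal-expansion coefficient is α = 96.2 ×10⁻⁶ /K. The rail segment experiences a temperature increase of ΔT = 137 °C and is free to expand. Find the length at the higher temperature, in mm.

241.14 mm

ΔL = α·L₀·ΔT = 96.2×10⁻⁶ × 238 mm × 137.0 K = 3.14 mm.
L = L₀ + ΔL = 238 + 3.14 = 241.14 mm.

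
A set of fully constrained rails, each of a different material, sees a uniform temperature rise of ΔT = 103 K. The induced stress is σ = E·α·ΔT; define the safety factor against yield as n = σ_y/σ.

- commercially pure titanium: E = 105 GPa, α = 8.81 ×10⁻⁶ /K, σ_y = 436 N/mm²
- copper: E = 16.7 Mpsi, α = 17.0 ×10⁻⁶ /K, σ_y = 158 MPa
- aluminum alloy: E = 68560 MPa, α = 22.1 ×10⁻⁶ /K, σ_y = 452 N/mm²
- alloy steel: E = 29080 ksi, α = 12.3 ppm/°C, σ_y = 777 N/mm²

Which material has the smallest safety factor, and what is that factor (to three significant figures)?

copper, n = 0.784

Per material, after unit conversion:
  commercially pure titanium: E = 105.0, α = 8.81, σ_y = 436.0 → σ = 95.3 MPa, n = 4.58
  copper: E = 115.1, α = 17.0, σ_y = 158.0 → σ = 202 MPa, n = 0.784
  aluminum alloy: E = 68.56, α = 22.1, σ_y = 452.0 → σ = 156 MPa, n = 2.90
  alloy steel: E = 200.5, α = 12.3, σ_y = 777.0 → σ = 254 MPa, n = 3.06
The minimum is copper at n = 0.784.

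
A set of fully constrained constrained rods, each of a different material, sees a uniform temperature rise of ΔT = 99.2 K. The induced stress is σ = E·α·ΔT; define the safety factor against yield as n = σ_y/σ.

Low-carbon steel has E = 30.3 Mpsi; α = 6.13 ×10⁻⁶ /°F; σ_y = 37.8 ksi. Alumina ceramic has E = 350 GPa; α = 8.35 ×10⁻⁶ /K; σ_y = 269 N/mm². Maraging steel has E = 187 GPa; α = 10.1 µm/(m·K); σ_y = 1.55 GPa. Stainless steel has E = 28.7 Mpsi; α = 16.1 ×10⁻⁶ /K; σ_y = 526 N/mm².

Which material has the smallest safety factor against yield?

With everything in SI (GPa, ×10⁻⁶/K, MPa):
  low-carbon steel: E = 208.9, α = 11.0, σ_y = 260.6 → σ = 229 MPa, n = 1.14
  alumina ceramic: E = 350.0, α = 8.35, σ_y = 269.0 → σ = 290 MPa, n = 0.928
  maraging steel: E = 187.0, α = 10.1, σ_y = 1550 → σ = 187 MPa, n = 8.27
  stainless steel: E = 197.9, α = 16.1, σ_y = 526.0 → σ = 316 MPa, n = 1.66
Smallest n: alumina ceramic with n = 0.928.

alumina ceramic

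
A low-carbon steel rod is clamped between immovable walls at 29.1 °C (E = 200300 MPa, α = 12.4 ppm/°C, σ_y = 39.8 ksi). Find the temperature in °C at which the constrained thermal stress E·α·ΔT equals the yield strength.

140 °C

E = 200300 MPa = 200.3 GPa.
σ_y = 39.8 ksi = 274.4 MPa.
E·α·ΔT = 274.4 MPa ⇒ ΔT = 274.4 / (200.3×10³ × 12.4×10⁻⁶) = 110.5 K.
T = 29.1 + 110.5 = 139.6 °C.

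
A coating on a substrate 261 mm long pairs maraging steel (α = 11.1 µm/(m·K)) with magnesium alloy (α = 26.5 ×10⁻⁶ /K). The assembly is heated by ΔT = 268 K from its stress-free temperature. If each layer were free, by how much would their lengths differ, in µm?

Δα = |11.1 − 26.5|×10⁻⁶/K = 15.4×10⁻⁶/K.
ΔL_mismatch = Δα·L·ΔT = 15.4×10⁻⁶ × 261.0 mm × 268.0 K = 1080 µm.

1080 µm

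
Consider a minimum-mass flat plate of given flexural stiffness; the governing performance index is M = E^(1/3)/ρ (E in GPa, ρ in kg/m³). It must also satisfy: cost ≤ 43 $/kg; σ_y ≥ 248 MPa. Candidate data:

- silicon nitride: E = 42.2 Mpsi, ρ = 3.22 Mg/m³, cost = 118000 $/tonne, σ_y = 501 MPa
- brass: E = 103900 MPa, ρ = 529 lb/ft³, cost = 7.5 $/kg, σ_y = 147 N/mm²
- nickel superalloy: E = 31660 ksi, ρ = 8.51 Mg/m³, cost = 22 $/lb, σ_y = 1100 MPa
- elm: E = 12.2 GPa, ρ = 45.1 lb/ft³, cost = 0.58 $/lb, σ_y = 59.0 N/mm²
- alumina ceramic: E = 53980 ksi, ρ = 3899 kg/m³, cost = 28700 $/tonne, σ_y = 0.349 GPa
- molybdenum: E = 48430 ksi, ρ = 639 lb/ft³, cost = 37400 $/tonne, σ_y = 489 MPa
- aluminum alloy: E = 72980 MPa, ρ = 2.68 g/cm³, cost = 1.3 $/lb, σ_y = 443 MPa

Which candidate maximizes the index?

Screen on constraints: cost ≤ 43 $/kg; σ_y ≥ 248 MPa. Survivors: alumina ceramic, molybdenum, aluminum alloy.
Convert each candidate to consistent units, then evaluate M:
  alumina ceramic: E = 372.2 GPa, ρ = 3899 kg/m³
  molybdenum: E = 333.9 GPa, ρ = 10240 kg/m³
  aluminum alloy: E = 72.98 GPa, ρ = 2680 kg/m³
  alumina ceramic: M = 1.84×10⁻³
  aluminum alloy: M = 1.56×10⁻³
  molybdenum: M = 0.678×10⁻³
Alumina ceramic ranks first.

alumina ceramic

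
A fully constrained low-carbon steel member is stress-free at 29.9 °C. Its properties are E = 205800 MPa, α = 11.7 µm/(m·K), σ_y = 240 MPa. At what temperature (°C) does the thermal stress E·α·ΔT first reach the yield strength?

130 °C

E = 205800 MPa = 205.8 GPa.
E·α·ΔT = 240.0 MPa ⇒ ΔT = 240.0 / (205.8×10³ × 11.7×10⁻⁶) = 99.67 K.
T = 29.9 + 99.67 = 129.6 °C.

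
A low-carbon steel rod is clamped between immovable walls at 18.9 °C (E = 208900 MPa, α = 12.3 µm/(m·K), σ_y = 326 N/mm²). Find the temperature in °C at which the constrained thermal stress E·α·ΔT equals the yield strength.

E = 208900 MPa = 208.9 GPa.
σ_y = 326 N/mm² = 326.0 MPa.
E·α·ΔT = 326.0 MPa ⇒ ΔT = 326.0 / (208.9×10³ × 12.3×10⁻⁶) = 126.9 K.
T = 18.9 + 126.9 = 145.8 °C.

146 °C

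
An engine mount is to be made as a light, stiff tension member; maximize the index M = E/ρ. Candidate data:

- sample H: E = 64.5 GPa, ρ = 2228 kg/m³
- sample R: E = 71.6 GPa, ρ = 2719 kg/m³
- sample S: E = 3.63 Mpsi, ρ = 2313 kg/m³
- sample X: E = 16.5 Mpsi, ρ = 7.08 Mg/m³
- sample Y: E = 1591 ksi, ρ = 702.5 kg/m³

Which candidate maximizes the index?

After converting to SI:
  sample H: E = 64.50 GPa, ρ = 2228 kg/m³
  sample R: E = 71.60 GPa, ρ = 2719 kg/m³
  sample S: E = 25.03 GPa, ρ = 2313 kg/m³
  sample X: E = 113.8 GPa, ρ = 7080 kg/m³
  sample Y: E = 10.97 GPa, ρ = 702.5 kg/m³
  sample H: M = 28.9 MN·m/kg
  sample R: M = 26.3 MN·m/kg
  sample X: M = 16.1 MN·m/kg
  sample Y: M = 15.6 MN·m/kg
  sample S: M = 10.8 MN·m/kg
The maximum is for sample H.

sample H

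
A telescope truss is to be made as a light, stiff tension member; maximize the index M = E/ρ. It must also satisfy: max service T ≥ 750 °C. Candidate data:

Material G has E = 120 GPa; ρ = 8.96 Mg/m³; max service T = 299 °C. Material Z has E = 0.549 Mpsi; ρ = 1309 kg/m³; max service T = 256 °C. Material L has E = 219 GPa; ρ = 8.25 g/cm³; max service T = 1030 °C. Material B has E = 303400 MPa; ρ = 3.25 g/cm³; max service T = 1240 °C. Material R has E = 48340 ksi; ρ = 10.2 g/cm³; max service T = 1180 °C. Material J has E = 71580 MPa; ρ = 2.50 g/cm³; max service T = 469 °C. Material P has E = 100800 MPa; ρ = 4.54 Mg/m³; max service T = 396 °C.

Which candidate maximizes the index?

Screen on constraints: max service T ≥ 750 °C. Survivors: material L, material B, material R.
Convert each candidate to consistent units, then evaluate M:
  material L: E = 219.0 GPa, ρ = 8250 kg/m³
  material B: E = 303.4 GPa, ρ = 3250 kg/m³
  material R: E = 333.3 GPa, ρ = 10200 kg/m³
  material B: M = 93.4 MN·m/kg
  material R: M = 32.7 MN·m/kg
  material L: M = 26.5 MN·m/kg
Material B ranks first.

material B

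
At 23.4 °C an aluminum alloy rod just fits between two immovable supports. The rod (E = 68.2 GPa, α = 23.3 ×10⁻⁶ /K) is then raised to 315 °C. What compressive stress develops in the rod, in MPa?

463 MPa

ΔT = 291.6 K. Constrained thermal stress σ = E·α·ΔT = 68.20×10³ MPa × 23.3×10⁻⁶ × 291.6 = 463 MPa (compressive).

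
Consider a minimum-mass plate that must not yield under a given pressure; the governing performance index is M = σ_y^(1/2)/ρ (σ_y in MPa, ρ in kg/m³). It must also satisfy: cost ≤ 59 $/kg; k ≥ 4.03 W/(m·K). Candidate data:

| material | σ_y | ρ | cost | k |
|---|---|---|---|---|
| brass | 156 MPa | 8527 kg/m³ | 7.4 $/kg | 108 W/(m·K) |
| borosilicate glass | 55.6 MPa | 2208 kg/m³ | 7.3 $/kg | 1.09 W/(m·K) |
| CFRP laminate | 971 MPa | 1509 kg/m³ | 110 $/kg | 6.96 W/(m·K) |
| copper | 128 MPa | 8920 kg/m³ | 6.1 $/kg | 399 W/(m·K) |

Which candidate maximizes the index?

Screen on constraints: cost ≤ 59 $/kg; k ≥ 4.03 W/(m·K). Survivors: brass, copper.
Computing M directly (units already consistent):
  brass: M = 1.46×10⁻³
  copper: M = 1.27×10⁻³
Highest index: brass.

brass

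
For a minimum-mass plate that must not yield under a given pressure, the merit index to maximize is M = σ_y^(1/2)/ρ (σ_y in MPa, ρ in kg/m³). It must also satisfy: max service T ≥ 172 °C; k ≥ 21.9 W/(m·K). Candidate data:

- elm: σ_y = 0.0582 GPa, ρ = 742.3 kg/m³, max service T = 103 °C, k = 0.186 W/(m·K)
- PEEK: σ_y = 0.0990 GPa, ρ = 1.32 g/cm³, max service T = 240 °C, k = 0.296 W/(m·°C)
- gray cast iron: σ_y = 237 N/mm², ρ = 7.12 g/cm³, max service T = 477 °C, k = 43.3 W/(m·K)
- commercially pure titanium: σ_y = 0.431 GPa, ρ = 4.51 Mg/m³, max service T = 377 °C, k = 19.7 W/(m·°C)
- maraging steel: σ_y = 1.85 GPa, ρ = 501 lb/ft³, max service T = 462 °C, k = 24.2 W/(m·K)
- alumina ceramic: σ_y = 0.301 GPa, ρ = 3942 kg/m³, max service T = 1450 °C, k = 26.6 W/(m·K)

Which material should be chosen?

maraging steel

Screen on constraints: max service T ≥ 172 °C; k ≥ 21.9 W/(m·K). Survivors: gray cast iron, maraging steel, alumina ceramic.
After converting to SI:
  gray cast iron: σ_y = 237.0 MPa, ρ = 7120 kg/m³
  maraging steel: σ_y = 1850 MPa, ρ = 8025 kg/m³
  alumina ceramic: σ_y = 301.0 MPa, ρ = 3942 kg/m³
  maraging steel: M = 5.36×10⁻³
  alumina ceramic: M = 4.40×10⁻³
  gray cast iron: M = 2.16×10⁻³
Highest index: maraging steel.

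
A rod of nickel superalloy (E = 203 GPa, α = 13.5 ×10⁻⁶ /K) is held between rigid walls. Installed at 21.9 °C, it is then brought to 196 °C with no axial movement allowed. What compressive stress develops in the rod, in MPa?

477 MPa

ΔT = 174.1 K. Constrained thermal stress σ = E·α·ΔT = 203.0×10³ MPa × 13.5×10⁻⁶ × 174.1 = 477 MPa (compressive).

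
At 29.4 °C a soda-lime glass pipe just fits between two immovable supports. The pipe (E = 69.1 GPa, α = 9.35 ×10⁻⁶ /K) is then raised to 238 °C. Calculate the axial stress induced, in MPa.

ΔT = 208.6 K. Constrained thermal stress σ = E·α·ΔT = 69.10×10³ MPa × 9.35×10⁻⁶ × 208.6 = 135 MPa (compressive).

135 MPa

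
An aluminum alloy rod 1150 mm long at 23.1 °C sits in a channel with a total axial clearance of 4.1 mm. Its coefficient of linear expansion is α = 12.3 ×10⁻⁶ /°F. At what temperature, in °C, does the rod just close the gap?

184 °C

α = 12.3×10⁻⁶/°F × 9/5 = 22.1×10⁻⁶/K.
α·L₀·ΔT = 4.1 mm ⇒ ΔT = 4.1 / (22.1×10⁻⁶ × 1150.0) = 161.0 K.
T = 23.1 + 161.0 = 184.1 °C.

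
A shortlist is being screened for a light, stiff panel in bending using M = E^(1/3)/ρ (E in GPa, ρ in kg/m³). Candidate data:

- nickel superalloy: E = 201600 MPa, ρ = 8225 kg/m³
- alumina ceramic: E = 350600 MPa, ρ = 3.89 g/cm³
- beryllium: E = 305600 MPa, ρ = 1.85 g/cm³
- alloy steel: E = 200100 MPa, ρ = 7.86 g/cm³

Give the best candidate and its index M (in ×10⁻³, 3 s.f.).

beryllium, M = 3.64×10⁻³

In SI units:
  nickel superalloy: E = 201.6 GPa, ρ = 8225 kg/m³
  alumina ceramic: E = 350.6 GPa, ρ = 3890 kg/m³
  beryllium: E = 305.6 GPa, ρ = 1850 kg/m³
  alloy steel: E = 200.1 GPa, ρ = 7860 kg/m³
  beryllium: M = 3.64×10⁻³
  alumina ceramic: M = 1.81×10⁻³
  alloy steel: M = 0.744×10⁻³
  nickel superalloy: M = 0.713×10⁻³
Beryllium ranks first.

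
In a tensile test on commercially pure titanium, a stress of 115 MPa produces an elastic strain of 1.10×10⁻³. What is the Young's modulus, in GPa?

E = σ/ε = 115 MPa / 1.10×10⁻³ = 104500 MPa = 105 GPa.

105 GPa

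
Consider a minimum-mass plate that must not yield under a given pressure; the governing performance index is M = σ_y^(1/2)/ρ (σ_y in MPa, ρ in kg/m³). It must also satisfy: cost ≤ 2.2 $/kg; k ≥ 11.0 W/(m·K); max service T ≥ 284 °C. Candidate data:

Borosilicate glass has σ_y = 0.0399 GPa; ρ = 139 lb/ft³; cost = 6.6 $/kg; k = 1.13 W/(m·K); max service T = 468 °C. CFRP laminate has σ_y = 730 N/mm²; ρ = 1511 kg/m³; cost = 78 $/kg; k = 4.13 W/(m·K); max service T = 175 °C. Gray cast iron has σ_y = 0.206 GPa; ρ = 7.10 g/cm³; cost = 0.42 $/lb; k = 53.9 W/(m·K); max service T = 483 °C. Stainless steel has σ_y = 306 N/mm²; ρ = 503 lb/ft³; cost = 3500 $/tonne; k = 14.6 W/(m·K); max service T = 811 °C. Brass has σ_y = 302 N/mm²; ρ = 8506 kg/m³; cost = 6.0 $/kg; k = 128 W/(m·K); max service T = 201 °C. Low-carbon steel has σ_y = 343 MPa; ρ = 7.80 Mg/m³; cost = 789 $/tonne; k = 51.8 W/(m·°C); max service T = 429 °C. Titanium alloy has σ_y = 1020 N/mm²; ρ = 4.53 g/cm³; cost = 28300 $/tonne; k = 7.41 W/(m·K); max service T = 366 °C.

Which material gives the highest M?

low-carbon steel

Screen on constraints: cost ≤ 2.2 $/kg; k ≥ 11.0 W/(m·K); max service T ≥ 284 °C. Survivors: gray cast iron, low-carbon steel.
In SI units:
  gray cast iron: σ_y = 206.0 MPa, ρ = 7100 kg/m³
  low-carbon steel: σ_y = 343.0 MPa, ρ = 7800 kg/m³
  low-carbon steel: M = 2.37×10⁻³
  gray cast iron: M = 2.02×10⁻³
The maximum is for low-carbon steel.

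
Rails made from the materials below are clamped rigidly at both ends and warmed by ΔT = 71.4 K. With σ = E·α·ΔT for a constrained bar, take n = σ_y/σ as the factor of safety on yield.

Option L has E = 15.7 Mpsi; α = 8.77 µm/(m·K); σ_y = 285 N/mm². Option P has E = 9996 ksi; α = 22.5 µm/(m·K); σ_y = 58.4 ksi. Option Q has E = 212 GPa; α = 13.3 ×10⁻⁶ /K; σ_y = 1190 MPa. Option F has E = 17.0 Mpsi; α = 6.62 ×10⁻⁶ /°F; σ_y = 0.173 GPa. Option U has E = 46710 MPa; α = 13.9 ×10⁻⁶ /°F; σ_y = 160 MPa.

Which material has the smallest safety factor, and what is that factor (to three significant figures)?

Converting E to GPa, α to ×10⁻⁶/K, σ_y to MPa, then σ and n for each:
  option L: E = 108.2, α = 8.77, σ_y = 285.0 → σ = 67.8 MPa, n = 4.20
  option P: E = 68.92, α = 22.5, σ_y = 402.7 → σ = 111 MPa, n = 3.64
  option Q: E = 212.0, α = 13.3, σ_y = 1190 → σ = 201 MPa, n = 5.91
  option F: E = 117.2, α = 11.9, σ_y = 173.0 → σ = 99.7 MPa, n = 1.73
  option U: E = 46.71, α = 25.0, σ_y = 160.0 → σ = 83.4 MPa, n = 1.92
The minimum is option F at n = 1.73.

option F, n = 1.73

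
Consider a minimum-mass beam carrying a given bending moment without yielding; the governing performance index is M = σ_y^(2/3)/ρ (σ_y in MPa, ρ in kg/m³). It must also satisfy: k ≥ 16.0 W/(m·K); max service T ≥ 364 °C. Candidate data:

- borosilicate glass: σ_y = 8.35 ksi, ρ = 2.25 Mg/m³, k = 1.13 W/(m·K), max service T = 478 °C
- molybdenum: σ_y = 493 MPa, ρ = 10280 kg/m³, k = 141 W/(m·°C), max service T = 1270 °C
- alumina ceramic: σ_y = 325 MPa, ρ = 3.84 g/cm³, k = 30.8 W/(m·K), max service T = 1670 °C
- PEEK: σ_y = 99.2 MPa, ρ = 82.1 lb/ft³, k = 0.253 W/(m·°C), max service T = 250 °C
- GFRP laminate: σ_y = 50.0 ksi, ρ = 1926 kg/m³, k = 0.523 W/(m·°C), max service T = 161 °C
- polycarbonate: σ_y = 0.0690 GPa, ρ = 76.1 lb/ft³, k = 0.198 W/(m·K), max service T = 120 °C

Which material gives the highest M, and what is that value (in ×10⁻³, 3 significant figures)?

Screen on constraints: k ≥ 16.0 W/(m·K); max service T ≥ 364 °C. Survivors: molybdenum, alumina ceramic.
Convert each candidate to consistent units, then evaluate M:
  molybdenum: σ_y = 493.0 MPa, ρ = 10280 kg/m³
  alumina ceramic: σ_y = 325.0 MPa, ρ = 3840 kg/m³
  alumina ceramic: M = 12.3×10⁻³
  molybdenum: M = 6.07×10⁻³
The maximum is for alumina ceramic.

alumina ceramic, M = 12.3×10⁻³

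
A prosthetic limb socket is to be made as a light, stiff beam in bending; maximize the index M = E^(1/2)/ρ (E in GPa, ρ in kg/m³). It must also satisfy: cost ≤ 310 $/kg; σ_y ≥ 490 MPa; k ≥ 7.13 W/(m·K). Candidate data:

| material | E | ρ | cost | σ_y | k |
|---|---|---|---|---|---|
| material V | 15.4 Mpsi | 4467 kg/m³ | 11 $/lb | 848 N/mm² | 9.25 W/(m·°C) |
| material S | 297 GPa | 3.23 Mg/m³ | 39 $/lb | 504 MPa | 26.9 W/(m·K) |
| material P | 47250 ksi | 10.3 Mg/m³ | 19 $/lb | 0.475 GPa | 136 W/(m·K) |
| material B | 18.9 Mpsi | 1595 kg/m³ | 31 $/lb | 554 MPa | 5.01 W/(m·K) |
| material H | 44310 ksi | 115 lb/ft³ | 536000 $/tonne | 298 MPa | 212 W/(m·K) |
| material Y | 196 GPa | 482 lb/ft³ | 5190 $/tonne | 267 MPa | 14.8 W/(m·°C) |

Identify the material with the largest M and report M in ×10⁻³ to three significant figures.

Screen on constraints: cost ≤ 310 $/kg; σ_y ≥ 490 MPa; k ≥ 7.13 W/(m·K). Survivors: material V, material S.
Putting every candidate on a common basis:
  material V: E = 106.2 GPa, ρ = 4467 kg/m³
  material S: E = 297.0 GPa, ρ = 3230 kg/m³
  material S: M = 5.34×10⁻³
  material V: M = 2.31×10⁻³
The maximum is for material S.

material S, M = 5.34×10⁻³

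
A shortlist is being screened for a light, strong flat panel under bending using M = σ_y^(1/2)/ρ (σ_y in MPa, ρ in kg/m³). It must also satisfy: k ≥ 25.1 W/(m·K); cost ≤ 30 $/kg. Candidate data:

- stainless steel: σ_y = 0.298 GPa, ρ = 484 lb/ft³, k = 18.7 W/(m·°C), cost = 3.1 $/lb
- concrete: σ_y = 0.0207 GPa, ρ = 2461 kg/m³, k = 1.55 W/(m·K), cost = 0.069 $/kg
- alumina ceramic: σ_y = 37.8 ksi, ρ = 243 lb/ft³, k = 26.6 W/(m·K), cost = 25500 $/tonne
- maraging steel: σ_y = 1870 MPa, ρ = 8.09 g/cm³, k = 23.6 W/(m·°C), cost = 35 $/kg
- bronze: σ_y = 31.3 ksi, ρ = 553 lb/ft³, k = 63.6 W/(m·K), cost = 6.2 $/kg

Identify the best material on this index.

alumina ceramic

Screen on constraints: k ≥ 25.1 W/(m·K); cost ≤ 30 $/kg. Survivors: alumina ceramic, bronze.
After converting to SI:
  alumina ceramic: σ_y = 260.6 MPa, ρ = 3892 kg/m³
  bronze: σ_y = 215.8 MPa, ρ = 8858 kg/m³
  alumina ceramic: M = 4.15×10⁻³
  bronze: M = 1.66×10⁻³
Highest index: alumina ceramic.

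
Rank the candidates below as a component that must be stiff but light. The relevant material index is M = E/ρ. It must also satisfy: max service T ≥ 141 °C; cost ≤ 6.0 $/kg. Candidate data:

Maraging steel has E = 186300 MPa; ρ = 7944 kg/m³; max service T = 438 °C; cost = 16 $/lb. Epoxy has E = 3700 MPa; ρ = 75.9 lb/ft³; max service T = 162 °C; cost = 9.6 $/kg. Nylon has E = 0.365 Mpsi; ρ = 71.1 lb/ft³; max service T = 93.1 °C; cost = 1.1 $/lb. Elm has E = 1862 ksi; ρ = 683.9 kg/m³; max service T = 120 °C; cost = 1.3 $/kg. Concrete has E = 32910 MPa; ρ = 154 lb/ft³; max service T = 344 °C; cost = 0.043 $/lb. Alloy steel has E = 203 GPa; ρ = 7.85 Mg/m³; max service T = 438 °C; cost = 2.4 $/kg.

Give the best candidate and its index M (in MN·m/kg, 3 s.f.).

Screen on constraints: max service T ≥ 141 °C; cost ≤ 6.0 $/kg. Survivors: concrete, alloy steel.
After converting to SI:
  concrete: E = 32.91 GPa, ρ = 2467 kg/m³
  alloy steel: E = 203.0 GPa, ρ = 7850 kg/m³
  alloy steel: M = 25.9 MN·m/kg
  concrete: M = 13.3 MN·m/kg
Alloy steel has the largest M.

alloy steel, M = 25.9 MN·m/kg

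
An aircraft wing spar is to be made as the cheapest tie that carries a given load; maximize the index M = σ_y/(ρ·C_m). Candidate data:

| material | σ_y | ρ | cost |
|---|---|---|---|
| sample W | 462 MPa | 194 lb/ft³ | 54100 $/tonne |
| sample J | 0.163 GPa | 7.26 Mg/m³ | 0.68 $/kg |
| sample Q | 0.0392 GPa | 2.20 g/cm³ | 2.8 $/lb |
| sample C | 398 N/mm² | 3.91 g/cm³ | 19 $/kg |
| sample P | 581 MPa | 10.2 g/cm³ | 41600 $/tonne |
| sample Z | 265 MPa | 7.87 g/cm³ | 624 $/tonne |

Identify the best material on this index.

sample Z

Normalizing units and computing the index:
  sample W: σ_y = 462.0 MPa, ρ = 3108 kg/m³, cost = 54.10 $/kg
  sample J: σ_y = 163.0 MPa, ρ = 7260 kg/m³, cost = 0.6800 $/kg
  sample Q: σ_y = 39.20 MPa, ρ = 2200 kg/m³, cost = 6.173 $/kg
  sample C: σ_y = 398.0 MPa, ρ = 3910 kg/m³, cost = 19.00 $/kg
  sample P: σ_y = 581.0 MPa, ρ = 10200 kg/m³, cost = 41.60 $/kg
  sample Z: σ_y = 265.0 MPa, ρ = 7870 kg/m³, cost = 0.6240 $/kg
  sample Z: M = 54.0 kN·m per $
  sample J: M = 33.0 kN·m per $
  sample C: M = 5.36 kN·m per $
  sample Q: M = 2.89 kN·m per $
  sample W: M = 2.75 kN·m per $
  sample P: M = 1.37 kN·m per $
Highest index: sample Z.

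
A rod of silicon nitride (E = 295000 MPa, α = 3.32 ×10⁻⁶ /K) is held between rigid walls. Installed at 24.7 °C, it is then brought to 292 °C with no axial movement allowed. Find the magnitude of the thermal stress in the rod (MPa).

262 MPa

E = 295000 MPa = 295.0 GPa.
ΔT = 267.3 K. Constrained thermal stress σ = E·α·ΔT = 295.0×10³ MPa × 3.32×10⁻⁶ × 267.3 = 262 MPa (compressive).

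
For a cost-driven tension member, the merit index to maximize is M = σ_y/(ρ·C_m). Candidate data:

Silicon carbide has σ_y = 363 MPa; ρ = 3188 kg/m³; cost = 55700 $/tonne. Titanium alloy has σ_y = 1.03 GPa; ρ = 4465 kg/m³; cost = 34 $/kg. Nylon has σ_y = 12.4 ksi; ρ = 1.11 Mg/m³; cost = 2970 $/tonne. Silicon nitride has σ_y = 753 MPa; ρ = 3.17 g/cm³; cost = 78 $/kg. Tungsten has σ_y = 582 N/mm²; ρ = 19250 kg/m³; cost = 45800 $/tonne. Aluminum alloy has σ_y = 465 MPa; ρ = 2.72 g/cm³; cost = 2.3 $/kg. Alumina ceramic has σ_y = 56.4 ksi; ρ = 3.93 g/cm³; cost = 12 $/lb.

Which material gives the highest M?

aluminum alloy

Convert each candidate to consistent units, then evaluate M:
  silicon carbide: σ_y = 363.0 MPa, ρ = 3188 kg/m³, cost = 55.70 $/kg
  titanium alloy: σ_y = 1030 MPa, ρ = 4465 kg/m³, cost = 34.00 $/kg
  nylon: σ_y = 85.50 MPa, ρ = 1110 kg/m³, cost = 2.970 $/kg
  silicon nitride: σ_y = 753.0 MPa, ρ = 3170 kg/m³, cost = 78.00 $/kg
  tungsten: σ_y = 582.0 MPa, ρ = 19250 kg/m³, cost = 45.80 $/kg
  aluminum alloy: σ_y = 465.0 MPa, ρ = 2720 kg/m³, cost = 2.300 $/kg
  alumina ceramic: σ_y = 388.9 MPa, ρ = 3930 kg/m³, cost = 26.46 $/kg
  aluminum alloy: M = 74.3 kN·m per $
  nylon: M = 25.9 kN·m per $
  titanium alloy: M = 6.78 kN·m per $
  alumina ceramic: M = 3.74 kN·m per $
  silicon nitride: M = 3.05 kN·m per $
  silicon carbide: M = 2.04 kN·m per $
  tungsten: M = 0.660 kN·m per $
Aluminum alloy has the largest M.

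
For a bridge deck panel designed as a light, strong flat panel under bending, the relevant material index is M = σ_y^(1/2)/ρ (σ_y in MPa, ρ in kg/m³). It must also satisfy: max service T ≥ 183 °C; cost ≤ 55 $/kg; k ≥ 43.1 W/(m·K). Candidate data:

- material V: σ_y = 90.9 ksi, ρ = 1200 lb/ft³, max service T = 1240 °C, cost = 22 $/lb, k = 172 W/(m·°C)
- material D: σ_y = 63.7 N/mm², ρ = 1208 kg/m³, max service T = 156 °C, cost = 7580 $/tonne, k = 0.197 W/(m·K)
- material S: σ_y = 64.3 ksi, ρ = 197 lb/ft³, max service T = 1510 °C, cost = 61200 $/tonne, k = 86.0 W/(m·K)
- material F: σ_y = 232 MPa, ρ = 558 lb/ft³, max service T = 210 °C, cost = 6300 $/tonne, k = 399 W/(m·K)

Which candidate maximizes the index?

Screen on constraints: max service T ≥ 183 °C; cost ≤ 55 $/kg; k ≥ 43.1 W/(m·K). Survivors: material V, material F.
Normalizing units and computing the index:
  material V: σ_y = 626.7 MPa, ρ = 19220 kg/m³
  material F: σ_y = 232.0 MPa, ρ = 8938 kg/m³
  material F: M = 1.70×10⁻³
  material V: M = 1.30×10⁻³
Material F has the largest M.

material F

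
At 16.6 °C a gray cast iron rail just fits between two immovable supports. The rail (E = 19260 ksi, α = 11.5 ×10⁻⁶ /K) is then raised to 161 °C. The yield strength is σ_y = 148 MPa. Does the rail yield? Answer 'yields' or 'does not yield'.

E = 19260 ksi = 132.8 GPa.
ΔT = 144.4 K. Constrained thermal stress σ = E·α·ΔT = 132.8×10³ MPa × 11.5×10⁻⁶ × 144.4 = 221 MPa (compressive).
Compare to σ_y = 148 MPa: σ ≥ σ_y, so it yields.

yields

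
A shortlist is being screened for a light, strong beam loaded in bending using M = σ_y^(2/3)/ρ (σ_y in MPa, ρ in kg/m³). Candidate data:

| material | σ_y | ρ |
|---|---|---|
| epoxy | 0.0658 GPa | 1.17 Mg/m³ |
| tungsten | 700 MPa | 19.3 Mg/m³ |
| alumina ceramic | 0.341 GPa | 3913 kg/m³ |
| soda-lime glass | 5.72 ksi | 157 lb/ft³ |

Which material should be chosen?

After converting to SI:
  epoxy: σ_y = 65.80 MPa, ρ = 1170 kg/m³
  tungsten: σ_y = 700.0 MPa, ρ = 19300 kg/m³
  alumina ceramic: σ_y = 341.0 MPa, ρ = 3913 kg/m³
  soda-lime glass: σ_y = 39.44 MPa, ρ = 2515 kg/m³
  epoxy: M = 13.9×10⁻³
  alumina ceramic: M = 12.5×10⁻³
  soda-lime glass: M = 4.61×10⁻³
  tungsten: M = 4.08×10⁻³
The maximum is for epoxy.

epoxy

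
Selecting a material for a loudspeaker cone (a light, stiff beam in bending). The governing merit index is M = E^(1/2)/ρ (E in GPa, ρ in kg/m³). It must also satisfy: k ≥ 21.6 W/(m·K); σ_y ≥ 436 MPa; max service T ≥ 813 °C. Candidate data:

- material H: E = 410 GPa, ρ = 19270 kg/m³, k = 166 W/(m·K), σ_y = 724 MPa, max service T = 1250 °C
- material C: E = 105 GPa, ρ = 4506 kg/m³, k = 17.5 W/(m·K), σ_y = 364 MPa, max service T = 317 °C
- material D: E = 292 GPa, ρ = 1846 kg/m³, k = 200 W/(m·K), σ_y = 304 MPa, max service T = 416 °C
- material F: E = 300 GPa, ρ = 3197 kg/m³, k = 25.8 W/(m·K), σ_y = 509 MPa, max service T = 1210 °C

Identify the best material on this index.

Screen on constraints: k ≥ 21.6 W/(m·K); σ_y ≥ 436 MPa; max service T ≥ 813 °C. Survivors: material H, material F.
Evaluate M for each candidate:
  material F: M = 5.42×10⁻³
  material H: M = 1.05×10⁻³
The maximum is for material F.

material F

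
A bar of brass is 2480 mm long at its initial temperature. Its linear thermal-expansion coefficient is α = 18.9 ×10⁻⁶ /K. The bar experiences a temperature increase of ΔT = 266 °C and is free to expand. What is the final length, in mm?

2492.5 mm

ΔL = α·L₀·ΔT = 18.9×10⁻⁶ × 2480 mm × 266.0 K = 12.5 mm.
L = L₀ + ΔL = 2480 + 12.5 = 2492.5 mm.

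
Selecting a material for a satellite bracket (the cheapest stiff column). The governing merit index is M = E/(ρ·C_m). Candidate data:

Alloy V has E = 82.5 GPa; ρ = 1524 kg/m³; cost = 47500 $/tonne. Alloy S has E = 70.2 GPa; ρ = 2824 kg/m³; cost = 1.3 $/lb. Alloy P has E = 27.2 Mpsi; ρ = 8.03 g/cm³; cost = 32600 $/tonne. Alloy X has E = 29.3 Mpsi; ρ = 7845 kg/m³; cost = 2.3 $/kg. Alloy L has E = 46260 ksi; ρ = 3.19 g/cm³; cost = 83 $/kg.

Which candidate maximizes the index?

After converting to SI:
  alloy V: E = 82.50 GPa, ρ = 1524 kg/m³, cost = 47.50 $/kg
  alloy S: E = 70.20 GPa, ρ = 2824 kg/m³, cost = 2.866 $/kg
  alloy P: E = 187.5 GPa, ρ = 8030 kg/m³, cost = 32.60 $/kg
  alloy X: E = 202.0 GPa, ρ = 7845 kg/m³, cost = 2.300 $/kg
  alloy L: E = 319.0 GPa, ρ = 3190 kg/m³, cost = 83.00 $/kg
  alloy X: M = 11.2 MN·m per $
  alloy S: M = 8.67 MN·m per $
  alloy L: M = 1.20 MN·m per $
  alloy V: M = 1.14 MN·m per $
  alloy P: M = 0.716 MN·m per $
The maximum is for alloy X.

alloy X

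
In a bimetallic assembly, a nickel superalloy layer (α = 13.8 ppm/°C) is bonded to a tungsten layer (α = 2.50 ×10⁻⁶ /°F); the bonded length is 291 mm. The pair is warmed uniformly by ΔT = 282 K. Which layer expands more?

tungsten: α = 2.50×10⁻⁶/°F × 9/5 = 4.50×10⁻⁶/K.
α(nickel superalloy) = 13.8×10⁻⁶/K vs α(tungsten) = 4.50×10⁻⁶/K.
Higher α expands more for the same ΔT: nickel superalloy.

nickel superalloy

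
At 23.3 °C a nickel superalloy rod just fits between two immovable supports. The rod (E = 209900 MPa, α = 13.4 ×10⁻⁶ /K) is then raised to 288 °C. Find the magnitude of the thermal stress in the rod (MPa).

E = 209900 MPa = 209.9 GPa.
ΔT = 264.7 K. Constrained thermal stress σ = E·α·ΔT = 209.9×10³ MPa × 13.4×10⁻⁶ × 264.7 = 745 MPa (compressive).

745 MPa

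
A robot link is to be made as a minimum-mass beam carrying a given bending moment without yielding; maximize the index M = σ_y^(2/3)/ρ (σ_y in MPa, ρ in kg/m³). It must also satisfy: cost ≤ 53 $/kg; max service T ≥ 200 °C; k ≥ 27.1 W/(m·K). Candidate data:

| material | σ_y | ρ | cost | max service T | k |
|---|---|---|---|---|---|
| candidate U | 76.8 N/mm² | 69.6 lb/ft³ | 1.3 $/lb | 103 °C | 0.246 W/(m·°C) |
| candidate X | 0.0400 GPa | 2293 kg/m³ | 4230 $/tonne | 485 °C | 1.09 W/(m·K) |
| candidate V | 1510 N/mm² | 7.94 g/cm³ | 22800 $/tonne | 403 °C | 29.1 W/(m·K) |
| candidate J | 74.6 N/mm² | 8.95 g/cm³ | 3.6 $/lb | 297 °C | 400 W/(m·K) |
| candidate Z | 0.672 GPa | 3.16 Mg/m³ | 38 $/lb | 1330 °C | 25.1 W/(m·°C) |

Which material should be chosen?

candidate V

Screen on constraints: cost ≤ 53 $/kg; max service T ≥ 200 °C; k ≥ 27.1 W/(m·K). Survivors: candidate V, candidate J.
In SI units:
  candidate V: σ_y = 1510 MPa, ρ = 7940 kg/m³
  candidate J: σ_y = 74.60 MPa, ρ = 8950 kg/m³
  candidate V: M = 16.6×10⁻³
  candidate J: M = 1.98×10⁻³
Candidate V ranks first.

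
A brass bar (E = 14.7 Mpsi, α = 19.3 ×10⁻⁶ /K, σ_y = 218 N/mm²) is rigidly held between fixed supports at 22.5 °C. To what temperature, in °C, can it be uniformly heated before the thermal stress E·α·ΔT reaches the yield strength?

E = 14.7 Mpsi = 101.4 GPa.
σ_y = 218 N/mm² = 218.0 MPa.
E·α·ΔT = 218.0 MPa ⇒ ΔT = 218.0 / (101.4×10³ × 19.3×10⁻⁶) = 111.4 K.
T = 22.5 + 111.4 = 133.9 °C.

134 °C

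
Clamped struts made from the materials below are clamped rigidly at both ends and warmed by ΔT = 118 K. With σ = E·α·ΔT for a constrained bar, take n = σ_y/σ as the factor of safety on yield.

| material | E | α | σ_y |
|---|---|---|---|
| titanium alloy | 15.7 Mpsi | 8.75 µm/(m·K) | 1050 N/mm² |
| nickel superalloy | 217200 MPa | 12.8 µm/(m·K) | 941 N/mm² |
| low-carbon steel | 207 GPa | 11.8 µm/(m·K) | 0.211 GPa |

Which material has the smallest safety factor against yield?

With everything in SI (GPa, ×10⁻⁶/K, MPa):
  titanium alloy: E = 108.2, α = 8.75, σ_y = 1050 → σ = 112 MPa, n = 9.39
  nickel superalloy: E = 217.2, α = 12.8, σ_y = 941.0 → σ = 328 MPa, n = 2.87
  low-carbon steel: E = 207.0, α = 11.8, σ_y = 211.0 → σ = 288 MPa, n = 0.732
Low-carbon steel has the lowest safety factor, n = 0.732.

low-carbon steel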